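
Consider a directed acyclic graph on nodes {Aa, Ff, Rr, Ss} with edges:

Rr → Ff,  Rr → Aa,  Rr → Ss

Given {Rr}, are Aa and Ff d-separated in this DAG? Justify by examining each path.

The only undirected path from Aa to Ff is:
Path 1: Aa ← Rr → Ff
  Rr is a fork here and Rr is conditioned on, so the path is blocked at Rr.
All paths are blocked; Aa ⊥ Ff | {Rr} holds.

Yes — Aa and Ff are d-separated given {Rr}.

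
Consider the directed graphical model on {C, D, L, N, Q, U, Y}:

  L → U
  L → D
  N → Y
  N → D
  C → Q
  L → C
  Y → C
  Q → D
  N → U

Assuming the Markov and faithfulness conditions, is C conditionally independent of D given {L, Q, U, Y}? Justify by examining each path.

Yes

We examine all 5 paths between C and D:
Path 1: C ← L → U ← N → D
  L is a fork here and L is conditioned on, so the path is blocked at L.
Path 2: C ← L → D
  L is a fork here and L is conditioned on, so the path is blocked at L.
Path 3: C → Q → D
  Q is a chain here and Q is conditioned on, so the path is blocked at Q.
Path 4: C ← Y ← N → U ← L → D
  Y is a chain here and Y is conditioned on, so the path is blocked at Y.
Path 5: C ← Y ← N → D
  Y is a chain here and Y is conditioned on, so the path is blocked at Y.
Every path is blocked, so C and D are d-separated given {L, Q, U, Y}.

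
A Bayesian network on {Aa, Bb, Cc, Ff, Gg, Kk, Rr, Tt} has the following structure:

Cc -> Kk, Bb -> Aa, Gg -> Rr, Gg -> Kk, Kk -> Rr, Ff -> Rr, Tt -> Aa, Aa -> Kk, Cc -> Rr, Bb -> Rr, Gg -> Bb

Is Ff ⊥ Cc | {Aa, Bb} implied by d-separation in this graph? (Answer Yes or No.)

Yes — Ff and Cc are d-separated given {Aa, Bb}.

We examine all 6 paths between Ff and Cc:
  1. Ff → Rr ← Kk ← Cc — Rr:collider[blocks]; Kk:chain[open] ⇒ blocked
  2. Ff → Rr ← Bb → Aa → Kk ← Cc — Rr:collider[blocks]; Bb:fork[blocks]; Aa:chain[blocks]; Kk:collider[blocks] ⇒ blocked
  3. Ff → Rr ← Bb ← Gg → Kk ← Cc — Rr:collider[blocks]; Bb:chain[blocks]; Gg:fork[open]; Kk:collider[blocks] ⇒ blocked
  4. Ff → Rr ← Gg → Kk ← Cc — Rr:collider[blocks]; Gg:fork[open]; Kk:collider[blocks] ⇒ blocked
  5. Ff → Rr ← Gg → Bb → Aa → Kk ← Cc — Rr:collider[blocks]; Gg:fork[open]; Bb:chain[blocks]; Aa:chain[blocks]; Kk:collider[blocks] ⇒ blocked
  6. Ff → Rr ← Cc — Rr:collider[blocks] ⇒ blocked
Since every path is blocked, d-separation holds.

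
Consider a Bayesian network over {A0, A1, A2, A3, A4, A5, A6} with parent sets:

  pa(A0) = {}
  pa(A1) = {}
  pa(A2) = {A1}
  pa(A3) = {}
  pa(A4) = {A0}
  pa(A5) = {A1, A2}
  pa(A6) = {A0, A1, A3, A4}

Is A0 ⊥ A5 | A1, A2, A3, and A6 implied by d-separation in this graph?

We examine all 4 paths between A0 and A5:
  1. A0 → A4 → A6 ← A1 → A2 → A5 — A4:chain[open]; A6:collider[open]; A1:fork[blocks]; A2:chain[blocks] ⇒ blocked
  2. A0 → A4 → A6 ← A1 → A5 — A4:chain[open]; A6:collider[open]; A1:fork[blocks] ⇒ blocked
  3. A0 → A6 ← A1 → A2 → A5 — A6:collider[open]; A1:fork[blocks]; A2:chain[blocks] ⇒ blocked
  4. A0 → A6 ← A1 → A5 — A6:collider[open]; A1:fork[blocks] ⇒ blocked
Every path is blocked, so A0 and A5 are d-separated given {A1, A2, A3, A6}.

Yes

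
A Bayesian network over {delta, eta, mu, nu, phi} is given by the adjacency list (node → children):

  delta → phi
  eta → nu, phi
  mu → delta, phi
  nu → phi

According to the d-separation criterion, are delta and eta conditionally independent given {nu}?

Yes

There are 4 undirected paths between delta and eta; checking each against the conditioning set {nu}:
Path 1: delta → phi ← nu ← eta
  phi is a collider here and neither phi nor any of its descendants is conditioned on, so the collider stays closed — the path is blocked at phi.
Path 2: delta → phi ← eta
  phi is a collider here and neither phi nor any of its descendants is conditioned on, so the collider stays closed — the path is blocked at phi.
Path 3: delta ← mu → phi ← nu ← eta
  phi is a collider here and neither phi nor any of its descendants is conditioned on, so the collider stays closed — the path is blocked at phi.
Path 4: delta ← mu → phi ← eta
  phi is a collider here and neither phi nor any of its descendants is conditioned on, so the collider stays closed — the path is blocked at phi.
All paths are blocked; delta ⊥ eta | {nu} holds.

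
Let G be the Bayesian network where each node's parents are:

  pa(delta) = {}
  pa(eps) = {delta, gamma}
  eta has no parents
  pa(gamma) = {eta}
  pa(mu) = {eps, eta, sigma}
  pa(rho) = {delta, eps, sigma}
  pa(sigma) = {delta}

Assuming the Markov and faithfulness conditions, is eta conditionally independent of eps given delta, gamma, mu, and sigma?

No

6 paths connect eta and eps; each must be blocked for d-separation to hold:
Path 1: eta → mu ← sigma → rho ← eps
  sigma is a fork here and sigma is conditioned on, so the path is blocked at sigma.
Path 2: eta → mu ← sigma → rho ← delta → eps
  sigma is a fork here and sigma is conditioned on, so the path is blocked at sigma.
Path 3: eta → mu ← sigma ← delta → rho ← eps
  sigma is a chain here and sigma is conditioned on, so the path is blocked at sigma.
Path 4: eta → mu ← sigma ← delta → eps
  sigma is a chain here and sigma is conditioned on, so the path is blocked at sigma.
Path 5: eta → mu ← eps
  mu is a collider and mu is conditioned on, which opens it — no node blocks this path, so it is active.
Path 6: eta → gamma → eps
  gamma is a chain here and gamma is conditioned on, so the path is blocked at gamma.
Because an active path exists, eta and eps are not d-separated.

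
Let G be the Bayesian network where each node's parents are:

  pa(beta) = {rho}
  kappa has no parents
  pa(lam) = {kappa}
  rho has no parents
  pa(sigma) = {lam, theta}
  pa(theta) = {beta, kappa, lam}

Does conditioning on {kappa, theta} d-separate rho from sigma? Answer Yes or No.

There are 3 undirected paths between rho and sigma; checking each against the conditioning set {kappa, theta}:
Path 1: rho → beta → theta → sigma
  theta is a chain here and theta is conditioned on, so the path is blocked at theta.
Path 2: rho → beta → theta ← lam → sigma
  beta is a chain and beta is not conditioned on; theta is a collider and theta is conditioned on, which opens it; lam is a fork and lam is not conditioned on — no node blocks this path, so it is active.
Path 3: rho → beta → theta ← kappa → lam → sigma
  kappa is a fork here and kappa is conditioned on, so the path is blocked at kappa.
Since the path rho → beta → theta ← lam → sigma is active, rho and sigma are not d-separated given {kappa, theta}.

No — rho and sigma are not d-separated given {kappa, theta}.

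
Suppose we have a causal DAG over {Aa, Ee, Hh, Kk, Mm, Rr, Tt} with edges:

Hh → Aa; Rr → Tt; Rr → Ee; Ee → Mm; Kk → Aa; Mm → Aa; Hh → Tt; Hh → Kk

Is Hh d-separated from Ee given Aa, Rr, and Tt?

There are 3 undirected paths between Hh and Ee; checking each against the conditioning set {Aa, Rr, Tt}:
Path 1: Hh → Aa ← Mm ← Ee
  Aa is a collider and Aa is conditioned on, which opens it; Mm is a chain and Mm is not conditioned on — no node blocks this path, so it is active.
Path 2: Hh → Kk → Aa ← Mm ← Ee
  Kk is a chain and Kk is not conditioned on; Aa is a collider and Aa is conditioned on, which opens it; Mm is a chain and Mm is not conditioned on — no node blocks this path, so it is active.
Path 3: Hh → Tt ← Rr → Ee
  Rr is a fork here and Rr is conditioned on, so the path is blocked at Rr.
Because an active path exists, Hh and Ee are not d-separated.

No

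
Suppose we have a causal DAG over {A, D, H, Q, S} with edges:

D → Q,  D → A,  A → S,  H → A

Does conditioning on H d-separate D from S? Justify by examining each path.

No — D and S are not d-separated given {H}.

Only one path connects D and S:
Path 1: D → A → S
  A is a chain and A is not conditioned on — no node blocks this path, so it is active.
Since the path D → A → S is active, D and S are not d-separated given {H}.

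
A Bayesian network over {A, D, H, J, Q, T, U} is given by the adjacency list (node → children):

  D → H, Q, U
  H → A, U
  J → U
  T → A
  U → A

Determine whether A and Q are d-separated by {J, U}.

No — A and Q are not d-separated given {J, U}.

4 paths connect A and Q; each must be blocked for d-separation to hold:
  1. A ← U ← D → Q — U:chain[blocks]; D:fork[open] ⇒ blocked
  2. A ← U ← H ← D → Q — U:chain[blocks]; H:chain[open]; D:fork[open] ⇒ blocked
  3. A ← H → U ← D → Q — H:fork[open]; U:collider[open]; D:fork[open] ⇒ active
  4. A ← H ← D → Q — H:chain[open]; D:fork[open] ⇒ active
Since the path A ← H → U ← D → Q is active, A and Q are not d-separated given {J, U}.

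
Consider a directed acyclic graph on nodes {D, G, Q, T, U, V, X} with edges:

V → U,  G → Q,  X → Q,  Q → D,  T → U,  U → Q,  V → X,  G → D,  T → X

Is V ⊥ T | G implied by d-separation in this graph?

Yes

There are 4 undirected paths between V and T; checking each against the conditioning set {G}:
Path 1: V → X → Q ← U ← T
  Q is a collider here and neither Q nor any of its descendants is conditioned on, so the collider stays closed — the path is blocked at Q.
Path 2: V → X ← T
  X is a collider here and neither X nor any of its descendants is conditioned on, so the collider stays closed — the path is blocked at X.
Path 3: V → U → Q ← X ← T
  Q is a collider here and neither Q nor any of its descendants is conditioned on, so the collider stays closed — the path is blocked at Q.
Path 4: V → U ← T
  U is a collider here and neither U nor any of its descendants is conditioned on, so the collider stays closed — the path is blocked at U.
All paths are blocked; V ⊥ T | {G} holds.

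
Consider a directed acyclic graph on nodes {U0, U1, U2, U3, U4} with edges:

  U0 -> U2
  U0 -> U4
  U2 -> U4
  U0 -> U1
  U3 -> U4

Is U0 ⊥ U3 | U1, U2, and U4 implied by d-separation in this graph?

Enumerating the 2 paths from U0 to U3 and testing each for blocking by {U1, U2, U4}:
Path 1: U0 → U2 → U4 ← U3
  U2 is a chain here and U2 is conditioned on, so the path is blocked at U2.
Path 2: U0 → U4 ← U3
  U4 is a collider and U4 is conditioned on, which opens it — no node blocks this path, so it is active.
Since the path U0 → U4 ← U3 is active, U0 and U3 are not d-separated given {U1, U2, U4}.

No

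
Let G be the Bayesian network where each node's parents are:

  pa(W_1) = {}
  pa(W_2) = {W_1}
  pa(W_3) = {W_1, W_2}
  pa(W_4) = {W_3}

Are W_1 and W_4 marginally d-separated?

2 paths connect W_1 and W_4; each must be blocked for d-separation to hold:
Path 1: W_1 → W_2 → W_3 → W_4
  W_2 is a chain and W_2 is not conditioned on; W_3 is a chain and W_3 is not conditioned on — no node blocks this path, so it is active.
Path 2: W_1 → W_3 → W_4
  W_3 is a chain and W_3 is not conditioned on — no node blocks this path, so it is active.
At least one path is unblocked, so d-separation fails.

No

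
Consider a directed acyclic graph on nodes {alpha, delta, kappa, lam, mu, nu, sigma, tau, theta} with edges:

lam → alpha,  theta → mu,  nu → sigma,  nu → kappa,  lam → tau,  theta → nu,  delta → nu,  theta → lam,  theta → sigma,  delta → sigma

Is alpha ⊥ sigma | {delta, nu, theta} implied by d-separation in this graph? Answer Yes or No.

We examine all 3 paths between alpha and sigma:
  1. alpha ← lam ← theta → nu ← delta → sigma — lam:chain[open]; theta:fork[blocks]; nu:collider[open]; delta:fork[blocks] ⇒ blocked
  2. alpha ← lam ← theta → nu → sigma — lam:chain[open]; theta:fork[blocks]; nu:chain[blocks] ⇒ blocked
  3. alpha ← lam ← theta → sigma — lam:chain[open]; theta:fork[blocks] ⇒ blocked
Every path is blocked, so alpha and sigma are d-separated given {delta, nu, theta}.

Yes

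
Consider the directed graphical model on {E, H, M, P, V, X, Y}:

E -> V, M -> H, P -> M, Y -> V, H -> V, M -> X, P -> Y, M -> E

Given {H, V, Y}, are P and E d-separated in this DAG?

No

Enumerating the 4 paths from P to E and testing each for blocking by {H, V, Y}:
  1. P → M → H → V ← E — M:chain[open]; H:chain[blocks]; V:collider[open] ⇒ blocked
  2. P → M → E — M:chain[open] ⇒ active
  3. P → Y → V ← H ← M → E — Y:chain[blocks]; V:collider[open]; H:chain[blocks]; M:fork[open] ⇒ blocked
  4. P → Y → V ← E — Y:chain[blocks]; V:collider[open] ⇒ blocked
Because an active path exists, P and E are not d-separated.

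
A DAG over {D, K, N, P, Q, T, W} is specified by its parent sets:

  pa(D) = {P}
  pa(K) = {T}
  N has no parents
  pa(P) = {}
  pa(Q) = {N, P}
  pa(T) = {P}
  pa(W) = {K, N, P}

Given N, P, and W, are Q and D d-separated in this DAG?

Yes — Q and D are d-separated given {N, P, W}.

3 paths connect Q and D; each must be blocked for d-separation to hold:
Path 1: Q ← P → D
  P is a fork here and P is conditioned on, so the path is blocked at P.
Path 2: Q ← N → W ← K ← T ← P → D
  N is a fork here and N is conditioned on, so the path is blocked at N.
Path 3: Q ← N → W ← P → D
  N is a fork here and N is conditioned on, so the path is blocked at N.
Since every path is blocked, d-separation holds.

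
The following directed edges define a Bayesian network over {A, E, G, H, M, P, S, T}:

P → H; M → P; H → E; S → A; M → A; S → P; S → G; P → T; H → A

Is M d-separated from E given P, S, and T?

4 paths connect M and E; each must be blocked for d-separation to hold:
Path 1: M → A ← H → E
  A is a collider here and neither A nor any of its descendants is conditioned on, so the collider stays closed — the path is blocked at A.
Path 2: M → A ← S → P → H → E
  A is a collider here and neither A nor any of its descendants is conditioned on, so the collider stays closed — the path is blocked at A.
Path 3: M → P → H → E
  P is a chain here and P is conditioned on, so the path is blocked at P.
Path 4: M → P ← S → A ← H → E
  S is a fork here and S is conditioned on, so the path is blocked at S.
All paths are blocked; M ⊥ E | {P, S, T} holds.

Yes — M and E are d-separated given {P, S, T}.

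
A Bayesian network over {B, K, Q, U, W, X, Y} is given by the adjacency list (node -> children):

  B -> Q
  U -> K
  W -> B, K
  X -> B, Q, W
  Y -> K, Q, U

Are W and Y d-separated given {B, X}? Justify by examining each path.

Yes

6 paths connect W and Y; each must be blocked for d-separation to hold:
Path 1: W ← X → Q ← Y
  X is a fork here and X is conditioned on, so the path is blocked at X.
Path 2: W ← X → B → Q ← Y
  X is a fork here and X is conditioned on, so the path is blocked at X.
Path 3: W → K ← U ← Y
  K is a collider here and neither K nor any of its descendants is conditioned on, so the collider stays closed — the path is blocked at K.
Path 4: W → K ← Y
  K is a collider here and neither K nor any of its descendants is conditioned on, so the collider stays closed — the path is blocked at K.
Path 5: W → B → Q ← Y
  B is a chain here and B is conditioned on, so the path is blocked at B.
Path 6: W → B ← X → Q ← Y
  X is a fork here and X is conditioned on, so the path is blocked at X.
Since every path is blocked, d-separation holds.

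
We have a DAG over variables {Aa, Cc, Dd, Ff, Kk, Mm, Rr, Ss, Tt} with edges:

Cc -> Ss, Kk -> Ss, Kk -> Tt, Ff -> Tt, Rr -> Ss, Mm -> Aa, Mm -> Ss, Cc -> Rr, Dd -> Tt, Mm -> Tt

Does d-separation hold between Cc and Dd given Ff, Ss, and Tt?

Enumerating the 4 paths from Cc to Dd and testing each for blocking by {Ff, Ss, Tt}:
Path 1: Cc → Rr → Ss ← Mm → Tt ← Dd
  Rr is a chain and Rr is not conditioned on; Ss is a collider and Ss is conditioned on, which opens it; Mm is a fork and Mm is not conditioned on; Tt is a collider and Tt is conditioned on, which opens it — no node blocks this path, so it is active.
Path 2: Cc → Rr → Ss ← Kk → Tt ← Dd
  Rr is a chain and Rr is not conditioned on; Ss is a collider and Ss is conditioned on, which opens it; Kk is a fork and Kk is not conditioned on; Tt is a collider and Tt is conditioned on, which opens it — no node blocks this path, so it is active.
Path 3: Cc → Ss ← Mm → Tt ← Dd
  Ss is a collider and Ss is conditioned on, which opens it; Mm is a fork and Mm is not conditioned on; Tt is a collider and Tt is conditioned on, which opens it — no node blocks this path, so it is active.
Path 4: Cc → Ss ← Kk → Tt ← Dd
  Ss is a collider and Ss is conditioned on, which opens it; Kk is a fork and Kk is not conditioned on; Tt is a collider and Tt is conditioned on, which opens it — no node blocks this path, so it is active.
Because an active path exists, Cc and Dd are not d-separated.

No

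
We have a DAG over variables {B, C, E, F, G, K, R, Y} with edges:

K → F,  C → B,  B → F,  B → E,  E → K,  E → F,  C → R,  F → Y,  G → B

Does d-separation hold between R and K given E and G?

There are 4 undirected paths between R and K; checking each against the conditioning set {E, G}:
Path 1: R ← C → B → F ← K
  F is a collider here and neither F nor any of its descendants is conditioned on, so the collider stays closed — the path is blocked at F.
Path 2: R ← C → B → F ← E → K
  F is a collider here and neither F nor any of its descendants is conditioned on, so the collider stays closed — the path is blocked at F.
Path 3: R ← C → B → E → F ← K
  E is a chain here and E is conditioned on, so the path is blocked at E.
Path 4: R ← C → B → E → K
  E is a chain here and E is conditioned on, so the path is blocked at E.
All paths are blocked; R ⊥ K | {E, G} holds.

Yes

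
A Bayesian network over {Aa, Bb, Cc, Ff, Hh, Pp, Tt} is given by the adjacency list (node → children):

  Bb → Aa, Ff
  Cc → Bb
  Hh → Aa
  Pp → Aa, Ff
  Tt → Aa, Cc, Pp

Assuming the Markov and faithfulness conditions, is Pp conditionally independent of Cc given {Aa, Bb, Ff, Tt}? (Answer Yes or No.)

Enumerating the 6 paths from Pp to Cc and testing each for blocking by {Aa, Bb, Ff, Tt}:
  1. Pp → Aa ← Tt → Cc — Aa:collider[open]; Tt:fork[blocks] ⇒ blocked
  2. Pp → Aa ← Bb ← Cc — Aa:collider[open]; Bb:chain[blocks] ⇒ blocked
  3. Pp → Ff ← Bb → Aa ← Tt → Cc — Ff:collider[open]; Bb:fork[blocks]; Aa:collider[open]; Tt:fork[blocks] ⇒ blocked
  4. Pp → Ff ← Bb ← Cc — Ff:collider[open]; Bb:chain[blocks] ⇒ blocked
  5. Pp ← Tt → Aa ← Bb ← Cc — Tt:fork[blocks]; Aa:collider[open]; Bb:chain[blocks] ⇒ blocked
  6. Pp ← Tt → Cc — Tt:fork[blocks] ⇒ blocked
All paths are blocked; Pp ⊥ Cc | {Aa, Bb, Ff, Tt} holds.

Yes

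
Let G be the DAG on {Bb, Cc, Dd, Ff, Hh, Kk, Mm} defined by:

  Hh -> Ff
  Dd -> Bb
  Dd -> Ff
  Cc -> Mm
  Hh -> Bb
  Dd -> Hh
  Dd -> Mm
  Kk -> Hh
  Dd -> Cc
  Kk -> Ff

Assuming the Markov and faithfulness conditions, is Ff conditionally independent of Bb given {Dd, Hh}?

There are 6 undirected paths between Ff and Bb; checking each against the conditioning set {Dd, Hh}:
  1. Ff ← Hh → Bb — Hh:fork[blocks] ⇒ blocked
  2. Ff ← Hh ← Dd → Bb — Hh:chain[blocks]; Dd:fork[blocks] ⇒ blocked
  3. Ff ← Dd → Bb — Dd:fork[blocks] ⇒ blocked
  4. Ff ← Dd → Hh → Bb — Dd:fork[blocks]; Hh:chain[blocks] ⇒ blocked
  5. Ff ← Kk → Hh → Bb — Kk:fork[open]; Hh:chain[blocks] ⇒ blocked
  6. Ff ← Kk → Hh ← Dd → Bb — Kk:fork[open]; Hh:collider[open]; Dd:fork[blocks] ⇒ blocked
All paths are blocked; Ff ⊥ Bb | {Dd, Hh} holds.

Yes — Ff and Bb are d-separated given {Dd, Hh}.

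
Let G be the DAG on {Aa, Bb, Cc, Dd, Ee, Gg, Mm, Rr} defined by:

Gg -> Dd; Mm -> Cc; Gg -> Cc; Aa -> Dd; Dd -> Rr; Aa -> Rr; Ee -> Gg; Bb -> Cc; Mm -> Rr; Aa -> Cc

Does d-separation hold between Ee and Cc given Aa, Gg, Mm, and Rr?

Yes

There are 5 undirected paths between Ee and Cc; checking each against the conditioning set {Aa, Gg, Mm, Rr}:
Path 1: Ee → Gg → Dd ← Aa → Cc
  Gg is a chain here and Gg is conditioned on, so the path is blocked at Gg.
Path 2: Ee → Gg → Dd ← Aa → Rr ← Mm → Cc
  Gg is a chain here and Gg is conditioned on, so the path is blocked at Gg.
Path 3: Ee → Gg → Dd → Rr ← Aa → Cc
  Gg is a chain here and Gg is conditioned on, so the path is blocked at Gg.
Path 4: Ee → Gg → Dd → Rr ← Mm → Cc
  Gg is a chain here and Gg is conditioned on, so the path is blocked at Gg.
Path 5: Ee → Gg → Cc
  Gg is a chain here and Gg is conditioned on, so the path is blocked at Gg.
Since every path is blocked, d-separation holds.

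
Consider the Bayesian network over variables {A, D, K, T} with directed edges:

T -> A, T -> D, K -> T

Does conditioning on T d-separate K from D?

Yes

There is one path between K and D:
  1. K → T → D — T:chain[blocks] ⇒ blocked
All paths are blocked; K ⊥ D | {T} holds.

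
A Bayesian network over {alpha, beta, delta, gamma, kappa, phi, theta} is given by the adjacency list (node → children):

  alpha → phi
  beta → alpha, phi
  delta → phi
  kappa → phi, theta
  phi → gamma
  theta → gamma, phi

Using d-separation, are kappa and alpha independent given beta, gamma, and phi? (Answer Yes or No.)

No — kappa and alpha are not d-separated given {beta, gamma, phi}.

Enumerating the 6 paths from kappa to alpha and testing each for blocking by {beta, gamma, phi}:
  1. kappa → theta → phi ← beta → alpha — theta:chain[open]; phi:collider[open]; beta:fork[blocks] ⇒ blocked
  2. kappa → theta → phi ← alpha — theta:chain[open]; phi:collider[open] ⇒ active
  3. kappa → theta → gamma ← phi ← beta → alpha — theta:chain[open]; gamma:collider[open]; phi:chain[blocks]; beta:fork[blocks] ⇒ blocked
  4. kappa → theta → gamma ← phi ← alpha — theta:chain[open]; gamma:collider[open]; phi:chain[blocks] ⇒ blocked
  5. kappa → phi ← beta → alpha — phi:collider[open]; beta:fork[blocks] ⇒ blocked
  6. kappa → phi ← alpha — phi:collider[open] ⇒ active
Because an active path exists, kappa and alpha are not d-separated.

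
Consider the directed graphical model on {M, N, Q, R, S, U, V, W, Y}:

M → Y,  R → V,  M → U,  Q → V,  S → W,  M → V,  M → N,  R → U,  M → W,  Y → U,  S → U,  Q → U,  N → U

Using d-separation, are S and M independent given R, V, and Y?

6 paths connect S and M; each must be blocked for d-separation to hold:
Path 1: S → W ← M
  W is a collider here and neither W nor any of its descendants is conditioned on, so the collider stays closed — the path is blocked at W.
Path 2: S → U ← Y ← M
  U is a collider here and neither U nor any of its descendants is conditioned on, so the collider stays closed — the path is blocked at U.
Path 3: S → U ← Q → V ← M
  U is a collider here and neither U nor any of its descendants is conditioned on, so the collider stays closed — the path is blocked at U.
Path 4: S → U ← M
  U is a collider here and neither U nor any of its descendants is conditioned on, so the collider stays closed — the path is blocked at U.
Path 5: S → U ← N ← M
  U is a collider here and neither U nor any of its descendants is conditioned on, so the collider stays closed — the path is blocked at U.
Path 6: S → U ← R → V ← M
  U is a collider here and neither U nor any of its descendants is conditioned on, so the collider stays closed — the path is blocked at U.
Every path is blocked, so S and M are d-separated given {R, V, Y}.

Yes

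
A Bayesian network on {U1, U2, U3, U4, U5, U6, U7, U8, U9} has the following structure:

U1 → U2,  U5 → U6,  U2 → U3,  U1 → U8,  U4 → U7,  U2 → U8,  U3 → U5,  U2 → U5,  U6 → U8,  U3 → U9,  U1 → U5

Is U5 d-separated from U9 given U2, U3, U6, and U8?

Yes

Enumerating the 6 paths from U5 to U9 and testing each for blocking by {U2, U3, U6, U8}:
Path 1: U5 ← U1 → U8 ← U2 → U3 → U9
  U2 is a fork here and U2 is conditioned on, so the path is blocked at U2.
Path 2: U5 ← U1 → U2 → U3 → U9
  U2 is a chain here and U2 is conditioned on, so the path is blocked at U2.
Path 3: U5 ← U3 → U9
  U3 is a fork here and U3 is conditioned on, so the path is blocked at U3.
Path 4: U5 → U6 → U8 ← U1 → U2 → U3 → U9
  U6 is a chain here and U6 is conditioned on, so the path is blocked at U6.
Path 5: U5 → U6 → U8 ← U2 → U3 → U9
  U6 is a chain here and U6 is conditioned on, so the path is blocked at U6.
Path 6: U5 ← U2 → U3 → U9
  U2 is a fork here and U2 is conditioned on, so the path is blocked at U2.
Since every path is blocked, d-separation holds.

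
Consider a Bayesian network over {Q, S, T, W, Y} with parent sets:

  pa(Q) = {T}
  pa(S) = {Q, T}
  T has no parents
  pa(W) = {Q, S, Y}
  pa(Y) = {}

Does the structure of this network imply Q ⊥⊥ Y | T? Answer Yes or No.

We examine all 3 paths between Q and Y:
  1. Q → W ← Y — W:collider[blocks] ⇒ blocked
  2. Q → S → W ← Y — S:chain[open]; W:collider[blocks] ⇒ blocked
  3. Q ← T → S → W ← Y — T:fork[blocks]; S:chain[open]; W:collider[blocks] ⇒ blocked
All paths are blocked; Q ⊥ Y | {T} holds.

Yes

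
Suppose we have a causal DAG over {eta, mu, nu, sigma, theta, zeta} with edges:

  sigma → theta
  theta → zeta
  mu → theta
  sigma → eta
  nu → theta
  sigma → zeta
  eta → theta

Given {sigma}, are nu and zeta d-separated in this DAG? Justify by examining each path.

3 paths connect nu and zeta; each must be blocked for d-separation to hold:
Path 1: nu → theta → zeta
  theta is a chain and theta is not conditioned on — no node blocks this path, so it is active.
Path 2: nu → theta ← eta ← sigma → zeta
  theta is a collider here and neither theta nor any of its descendants is conditioned on, so the collider stays closed — the path is blocked at theta.
Path 3: nu → theta ← sigma → zeta
  theta is a collider here and neither theta nor any of its descendants is conditioned on, so the collider stays closed — the path is blocked at theta.
At least one path is unblocked, so d-separation fails.

No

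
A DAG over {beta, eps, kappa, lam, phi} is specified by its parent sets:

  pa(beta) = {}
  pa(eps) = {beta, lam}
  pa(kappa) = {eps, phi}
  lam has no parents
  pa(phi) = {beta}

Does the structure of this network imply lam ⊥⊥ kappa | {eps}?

No

Enumerating the 2 paths from lam to kappa and testing each for blocking by {eps}:
  1. lam → eps → kappa — eps:chain[blocks] ⇒ blocked
  2. lam → eps ← beta → phi → kappa — eps:collider[open]; beta:fork[open]; phi:chain[open] ⇒ active
Because an active path exists, lam and kappa are not d-separated.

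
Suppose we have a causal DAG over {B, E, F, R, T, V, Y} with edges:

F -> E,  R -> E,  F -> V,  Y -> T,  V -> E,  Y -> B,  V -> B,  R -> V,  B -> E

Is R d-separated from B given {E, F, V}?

6 paths connect R and B; each must be blocked for d-separation to hold:
Path 1: R → V → B
  V is a chain here and V is conditioned on, so the path is blocked at V.
Path 2: R → V → E ← B
  V is a chain here and V is conditioned on, so the path is blocked at V.
Path 3: R → V ← F → E ← B
  F is a fork here and F is conditioned on, so the path is blocked at F.
Path 4: R → E ← V → B
  V is a fork here and V is conditioned on, so the path is blocked at V.
Path 5: R → E ← B
  E is a collider and E is conditioned on, which opens it — no node blocks this path, so it is active.
Path 6: R → E ← F → V → B
  F is a fork here and F is conditioned on, so the path is blocked at F.
At least one path is unblocked, so d-separation fails.

No — R and B are not d-separated given {E, F, V}.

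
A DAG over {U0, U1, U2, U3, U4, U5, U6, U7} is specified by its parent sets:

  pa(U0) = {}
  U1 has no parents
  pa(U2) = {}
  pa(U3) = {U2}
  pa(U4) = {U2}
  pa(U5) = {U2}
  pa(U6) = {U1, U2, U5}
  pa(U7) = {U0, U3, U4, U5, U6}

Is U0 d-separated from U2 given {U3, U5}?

Yes — U0 and U2 are d-separated given {U3, U5}.

There are 6 undirected paths between U0 and U2; checking each against the conditioning set {U3, U5}:
Path 1: U0 → U7 ← U4 ← U2
  U7 is a collider here and neither U7 nor any of its descendants is conditioned on, so the collider stays closed — the path is blocked at U7.
Path 2: U0 → U7 ← U5 ← U2
  U7 is a collider here and neither U7 nor any of its descendants is conditioned on, so the collider stays closed — the path is blocked at U7.
Path 3: U0 → U7 ← U5 → U6 ← U2
  U7 is a collider here and neither U7 nor any of its descendants is conditioned on, so the collider stays closed — the path is blocked at U7.
Path 4: U0 → U7 ← U6 ← U2
  U7 is a collider here and neither U7 nor any of its descendants is conditioned on, so the collider stays closed — the path is blocked at U7.
Path 5: U0 → U7 ← U6 ← U5 ← U2
  U7 is a collider here and neither U7 nor any of its descendants is conditioned on, so the collider stays closed — the path is blocked at U7.
Path 6: U0 → U7 ← U3 ← U2
  U7 is a collider here and neither U7 nor any of its descendants is conditioned on, so the collider stays closed — the path is blocked at U7.
Every path is blocked, so U0 and U2 are d-separated given {U3, U5}.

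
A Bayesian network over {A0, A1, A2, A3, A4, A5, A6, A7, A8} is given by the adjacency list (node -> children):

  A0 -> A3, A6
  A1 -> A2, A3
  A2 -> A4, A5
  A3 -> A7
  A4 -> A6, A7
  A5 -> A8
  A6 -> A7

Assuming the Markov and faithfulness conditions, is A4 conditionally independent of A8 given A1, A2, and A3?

There are 5 undirected paths between A4 and A8; checking each against the conditioning set {A1, A2, A3}:
  1. A4 ← A2 → A5 → A8 — A2:fork[blocks]; A5:chain[open] ⇒ blocked
  2. A4 → A6 ← A0 → A3 ← A1 → A2 → A5 → A8 — A6:collider[blocks]; A0:fork[open]; A3:collider[open]; A1:fork[blocks]; A2:chain[blocks]; A5:chain[open] ⇒ blocked
  3. A4 → A6 → A7 ← A3 ← A1 → A2 → A5 → A8 — A6:chain[open]; A7:collider[blocks]; A3:chain[blocks]; A1:fork[blocks]; A2:chain[blocks]; A5:chain[open] ⇒ blocked
  4. A4 → A7 ← A6 ← A0 → A3 ← A1 → A2 → A5 → A8 — A7:collider[blocks]; A6:chain[open]; A0:fork[open]; A3:collider[open]; A1:fork[blocks]; A2:chain[blocks]; A5:chain[open] ⇒ blocked
  5. A4 → A7 ← A3 ← A1 → A2 → A5 → A8 — A7:collider[blocks]; A3:chain[blocks]; A1:fork[blocks]; A2:chain[blocks]; A5:chain[open] ⇒ blocked
Every path is blocked, so A4 and A8 are d-separated given {A1, A2, A3}.

Yes — A4 and A8 are d-separated given {A1, A2, A3}.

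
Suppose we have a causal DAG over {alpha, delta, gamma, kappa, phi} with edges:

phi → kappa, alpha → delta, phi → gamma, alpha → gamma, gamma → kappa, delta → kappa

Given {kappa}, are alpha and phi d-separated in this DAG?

No — alpha and phi are not d-separated given {kappa}.

4 paths connect alpha and phi; each must be blocked for d-separation to hold:
Path 1: alpha → gamma ← phi
  gamma is a collider and its descendant kappa is conditioned on, which opens it — no node blocks this path, so it is active.
Path 2: alpha → gamma → kappa ← phi
  gamma is a chain and gamma is not conditioned on; kappa is a collider and kappa is conditioned on, which opens it — no node blocks this path, so it is active.
Path 3: alpha → delta → kappa ← gamma ← phi
  delta is a chain and delta is not conditioned on; kappa is a collider and kappa is conditioned on, which opens it; gamma is a chain and gamma is not conditioned on — no node blocks this path, so it is active.
Path 4: alpha → delta → kappa ← phi
  delta is a chain and delta is not conditioned on; kappa is a collider and kappa is conditioned on, which opens it — no node blocks this path, so it is active.
At least one path is unblocked, so d-separation fails.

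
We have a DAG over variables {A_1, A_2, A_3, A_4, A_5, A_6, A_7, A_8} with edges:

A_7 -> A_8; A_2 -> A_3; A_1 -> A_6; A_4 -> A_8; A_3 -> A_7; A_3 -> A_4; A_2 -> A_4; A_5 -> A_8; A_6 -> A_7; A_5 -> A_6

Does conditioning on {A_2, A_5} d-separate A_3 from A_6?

Enumerating the 6 paths from A_3 to A_6 and testing each for blocking by {A_2, A_5}:
Path 1: A_3 → A_4 → A_8 ← A_7 ← A_6
  A_8 is a collider here and neither A_8 nor any of its descendants is conditioned on, so the collider stays closed — the path is blocked at A_8.
Path 2: A_3 → A_4 → A_8 ← A_5 → A_6
  A_8 is a collider here and neither A_8 nor any of its descendants is conditioned on, so the collider stays closed — the path is blocked at A_8.
Path 3: A_3 ← A_2 → A_4 → A_8 ← A_7 ← A_6
  A_2 is a fork here and A_2 is conditioned on, so the path is blocked at A_2.
Path 4: A_3 ← A_2 → A_4 → A_8 ← A_5 → A_6
  A_2 is a fork here and A_2 is conditioned on, so the path is blocked at A_2.
Path 5: A_3 → A_7 → A_8 ← A_5 → A_6
  A_8 is a collider here and neither A_8 nor any of its descendants is conditioned on, so the collider stays closed — the path is blocked at A_8.
Path 6: A_3 → A_7 ← A_6
  A_7 is a collider here and neither A_7 nor any of its descendants is conditioned on, so the collider stays closed — the path is blocked at A_7.
Every path is blocked, so A_3 and A_6 are d-separated given {A_2, A_5}.

Yes — A_3 and A_6 are d-separated given {A_2, A_5}.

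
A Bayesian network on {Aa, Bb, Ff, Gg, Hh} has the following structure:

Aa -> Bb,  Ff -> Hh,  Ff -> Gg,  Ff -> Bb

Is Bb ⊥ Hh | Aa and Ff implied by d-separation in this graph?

There is one path between Bb and Hh:
  1. Bb ← Ff → Hh — Ff:fork[blocks] ⇒ blocked
Since every path is blocked, d-separation holds.

Yes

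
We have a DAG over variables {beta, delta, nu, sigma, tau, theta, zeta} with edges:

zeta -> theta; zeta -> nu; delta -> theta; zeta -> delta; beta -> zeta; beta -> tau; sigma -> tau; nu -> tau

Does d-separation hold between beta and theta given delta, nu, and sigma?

No — beta and theta are not d-separated given {delta, nu, sigma}.

There are 4 undirected paths between beta and theta; checking each against the conditioning set {delta, nu, sigma}:
Path 1: beta → tau ← nu ← zeta → delta → theta
  tau is a collider here and neither tau nor any of its descendants is conditioned on, so the collider stays closed — the path is blocked at tau.
Path 2: beta → tau ← nu ← zeta → theta
  tau is a collider here and neither tau nor any of its descendants is conditioned on, so the collider stays closed — the path is blocked at tau.
Path 3: beta → zeta → delta → theta
  delta is a chain here and delta is conditioned on, so the path is blocked at delta.
Path 4: beta → zeta → theta
  zeta is a chain and zeta is not conditioned on — no node blocks this path, so it is active.
At least one path is unblocked, so d-separation fails.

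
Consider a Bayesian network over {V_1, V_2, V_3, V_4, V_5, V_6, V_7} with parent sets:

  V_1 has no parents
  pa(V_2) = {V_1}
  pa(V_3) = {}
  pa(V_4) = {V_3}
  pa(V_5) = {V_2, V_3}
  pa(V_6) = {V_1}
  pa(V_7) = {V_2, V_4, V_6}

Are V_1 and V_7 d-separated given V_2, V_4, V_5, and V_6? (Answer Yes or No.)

3 paths connect V_1 and V_7; each must be blocked for d-separation to hold:
Path 1: V_1 → V_6 → V_7
  V_6 is a chain here and V_6 is conditioned on, so the path is blocked at V_6.
Path 2: V_1 → V_2 → V_7
  V_2 is a chain here and V_2 is conditioned on, so the path is blocked at V_2.
Path 3: V_1 → V_2 → V_5 ← V_3 → V_4 → V_7
  V_2 is a chain here and V_2 is conditioned on, so the path is blocked at V_2.
Every path is blocked, so V_1 and V_7 are d-separated given {V_2, V_4, V_5, V_6}.

Yes — V_1 and V_7 are d-separated given {V_2, V_4, V_5, V_6}.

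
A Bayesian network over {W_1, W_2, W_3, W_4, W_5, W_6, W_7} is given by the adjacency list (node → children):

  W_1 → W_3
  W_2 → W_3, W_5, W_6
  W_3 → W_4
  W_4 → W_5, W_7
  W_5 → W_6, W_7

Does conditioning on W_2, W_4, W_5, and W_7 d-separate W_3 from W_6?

Enumerating the 6 paths from W_3 to W_6 and testing each for blocking by {W_2, W_4, W_5, W_7}:
  1. W_3 ← W_2 → W_5 → W_6 — W_2:fork[blocks]; W_5:chain[blocks] ⇒ blocked
  2. W_3 ← W_2 → W_6 — W_2:fork[blocks] ⇒ blocked
  3. W_3 → W_4 → W_7 ← W_5 ← W_2 → W_6 — W_4:chain[blocks]; W_7:collider[open]; W_5:chain[blocks]; W_2:fork[blocks] ⇒ blocked
  4. W_3 → W_4 → W_7 ← W_5 → W_6 — W_4:chain[blocks]; W_7:collider[open]; W_5:fork[blocks] ⇒ blocked
  5. W_3 → W_4 → W_5 ← W_2 → W_6 — W_4:chain[blocks]; W_5:collider[open]; W_2:fork[blocks] ⇒ blocked
  6. W_3 → W_4 → W_5 → W_6 — W_4:chain[blocks]; W_5:chain[blocks] ⇒ blocked
Since every path is blocked, d-separation holds.

Yes — W_3 and W_6 are d-separated given {W_2, W_4, W_5, W_7}.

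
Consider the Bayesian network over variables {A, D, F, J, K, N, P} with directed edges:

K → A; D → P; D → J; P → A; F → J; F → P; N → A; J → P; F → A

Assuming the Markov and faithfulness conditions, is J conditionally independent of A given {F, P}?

Enumerating the 6 paths from J to A and testing each for blocking by {F, P}:
  1. J → P ← F → A — P:collider[open]; F:fork[blocks] ⇒ blocked
  2. J → P → A — P:chain[blocks] ⇒ blocked
  3. J ← D → P ← F → A — D:fork[open]; P:collider[open]; F:fork[blocks] ⇒ blocked
  4. J ← D → P → A — D:fork[open]; P:chain[blocks] ⇒ blocked
  5. J ← F → P → A — F:fork[blocks]; P:chain[blocks] ⇒ blocked
  6. J ← F → A — F:fork[blocks] ⇒ blocked
Every path is blocked, so J and A are d-separated given {F, P}.

Yes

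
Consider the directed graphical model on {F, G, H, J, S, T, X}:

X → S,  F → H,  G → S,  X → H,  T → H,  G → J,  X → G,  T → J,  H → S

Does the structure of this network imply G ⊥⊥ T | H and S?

We examine all 5 paths between G and T:
Path 1: G → S ← H ← T
  H is a chain here and H is conditioned on, so the path is blocked at H.
Path 2: G → S ← X → H ← T
  S is a collider and S is conditioned on, which opens it; X is a fork and X is not conditioned on; H is a collider and H is conditioned on, which opens it — no node blocks this path, so it is active.
Path 3: G → J ← T
  J is a collider here and neither J nor any of its descendants is conditioned on, so the collider stays closed — the path is blocked at J.
Path 4: G ← X → S ← H ← T
  H is a chain here and H is conditioned on, so the path is blocked at H.
Path 5: G ← X → H ← T
  X is a fork and X is not conditioned on; H is a collider and H is conditioned on, which opens it — no node blocks this path, so it is active.
Because an active path exists, G and T are not d-separated.

No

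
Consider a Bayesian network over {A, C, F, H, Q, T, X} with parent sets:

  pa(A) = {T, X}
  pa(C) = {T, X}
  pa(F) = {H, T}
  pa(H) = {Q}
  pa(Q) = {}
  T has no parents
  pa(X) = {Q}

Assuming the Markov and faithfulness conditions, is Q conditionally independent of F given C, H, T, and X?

Yes

We examine all 3 paths between Q and F:
Path 1: Q → H → F
  H is a chain here and H is conditioned on, so the path is blocked at H.
Path 2: Q → X → C ← T → F
  X is a chain here and X is conditioned on, so the path is blocked at X.
Path 3: Q → X → A ← T → F
  X is a chain here and X is conditioned on, so the path is blocked at X.
All paths are blocked; Q ⊥ F | {C, H, T, X} holds.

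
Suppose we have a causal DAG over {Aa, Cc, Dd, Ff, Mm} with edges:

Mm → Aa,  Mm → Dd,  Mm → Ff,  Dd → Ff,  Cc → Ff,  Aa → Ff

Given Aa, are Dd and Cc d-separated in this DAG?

We examine all 3 paths between Dd and Cc:
Path 1: Dd ← Mm → Ff ← Cc
  Ff is a collider here and neither Ff nor any of its descendants is conditioned on, so the collider stays closed — the path is blocked at Ff.
Path 2: Dd ← Mm → Aa → Ff ← Cc
  Aa is a chain here and Aa is conditioned on, so the path is blocked at Aa.
Path 3: Dd → Ff ← Cc
  Ff is a collider here and neither Ff nor any of its descendants is conditioned on, so the collider stays closed — the path is blocked at Ff.
Every path is blocked, so Dd and Cc are d-separated given {Aa}.

Yes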